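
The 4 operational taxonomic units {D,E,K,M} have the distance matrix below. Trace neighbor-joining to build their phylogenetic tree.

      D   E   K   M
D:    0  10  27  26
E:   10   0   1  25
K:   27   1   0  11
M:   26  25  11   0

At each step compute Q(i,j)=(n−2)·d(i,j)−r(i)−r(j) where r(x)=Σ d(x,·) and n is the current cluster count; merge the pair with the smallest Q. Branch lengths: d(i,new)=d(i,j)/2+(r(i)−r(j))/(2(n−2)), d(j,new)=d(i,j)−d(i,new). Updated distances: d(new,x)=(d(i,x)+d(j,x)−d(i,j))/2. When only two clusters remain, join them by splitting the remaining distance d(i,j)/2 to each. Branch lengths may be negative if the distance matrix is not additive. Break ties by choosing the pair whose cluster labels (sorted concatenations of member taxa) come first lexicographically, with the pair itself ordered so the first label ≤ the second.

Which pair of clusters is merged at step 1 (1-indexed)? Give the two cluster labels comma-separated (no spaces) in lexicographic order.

step 1: merge (D,E) at d=10, Q=-79; branch lengths D→47/4, E→-7/4; new cluster DE
  updated: d(DE,K)=9, d(DE,M)=41/2
step 2: merge (DE,K) at d=9, Q=-81/2; branch lengths DE→37/4, K→-1/4; new cluster DEK
  updated: d(DEK,M)=45/4
step 3: merge (DEK,M) at d=45/4; branch lengths DEK→45/8, M→45/8; new cluster DEKM
final tree: (((D:47/4,E:-7/4):37/4,K:-1/4):45/8,M:45/8)
total length: 121/4

D,E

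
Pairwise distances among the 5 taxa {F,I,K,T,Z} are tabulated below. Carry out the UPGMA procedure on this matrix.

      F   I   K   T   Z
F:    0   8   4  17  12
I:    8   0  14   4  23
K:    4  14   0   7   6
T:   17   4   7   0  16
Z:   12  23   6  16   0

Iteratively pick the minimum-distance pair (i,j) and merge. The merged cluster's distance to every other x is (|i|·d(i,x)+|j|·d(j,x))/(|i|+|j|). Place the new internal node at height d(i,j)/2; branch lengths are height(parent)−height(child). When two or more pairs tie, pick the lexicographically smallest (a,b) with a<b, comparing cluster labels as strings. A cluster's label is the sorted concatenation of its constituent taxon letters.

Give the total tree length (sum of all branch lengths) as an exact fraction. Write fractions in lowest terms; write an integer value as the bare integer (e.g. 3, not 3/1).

68/3

iteration 1: select F,K (d=4); attach at lengths (2, 2); label the merged cluster FK
  updated: d(FK,I)=11, d(FK,T)=12, d(FK,Z)=9
iteration 2: select I,T (d=4); attach at lengths (2, 2); label the merged cluster IT
  updated: d(FK,IT)=23/2, d(IT,Z)=39/2
iteration 3: select FK,Z (d=9); attach at lengths (5/2, 9/2); label the merged cluster FKZ
  updated: d(FKZ,IT)=85/6
iteration 4: select FKZ,IT (d=85/6); attach at lengths (31/12, 61/12); label the merged cluster FIKTZ
final tree: (((F:2,K:2):5/2,Z:9/2):31/12,(I:2,T:2):61/12)
total length: 68/3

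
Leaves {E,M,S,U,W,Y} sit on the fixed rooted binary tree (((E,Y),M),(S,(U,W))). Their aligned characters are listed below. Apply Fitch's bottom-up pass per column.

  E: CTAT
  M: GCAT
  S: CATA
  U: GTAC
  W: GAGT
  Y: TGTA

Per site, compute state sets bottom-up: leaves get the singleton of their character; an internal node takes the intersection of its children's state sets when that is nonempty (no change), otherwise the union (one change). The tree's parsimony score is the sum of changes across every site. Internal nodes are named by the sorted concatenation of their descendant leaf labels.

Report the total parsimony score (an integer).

13

EY@0: {C} ∪ {T} = {C,T} (union, +1)
EMY@0: {C,T} ∪ {G} = {C,G,T} (union, +1)
UW@0: {G} ∩ {G} = {G} (intersection, +0)
SUW@0: {C} ∪ {G} = {C,G} (union, +1)
EMSUWY@0: {C,G,T} ∩ {C,G} = {C,G} (intersection, +0)
EY@1: {T} ∪ {G} = {G,T} (union, +1)
EMY@1: {G,T} ∪ {C} = {C,G,T} (union, +1)
UW@1: {T} ∪ {A} = {A,T} (union, +1)
SUW@1: {A} ∩ {A,T} = {A} (intersection, +0)
EMSUWY@1: {C,G,T} ∪ {A} = {A,C,G,T} (union, +1)
EY@2: {A} ∪ {T} = {A,T} (union, +1)
EMY@2: {A,T} ∩ {A} = {A} (intersection, +0)
UW@2: {A} ∪ {G} = {A,G} (union, +1)
SUW@2: {T} ∪ {A,G} = {A,G,T} (union, +1)
EMSUWY@2: {A} ∩ {A,G,T} = {A} (intersection, +0)
EY@3: {T} ∪ {A} = {A,T} (union, +1)
EMY@3: {A,T} ∩ {T} = {T} (intersection, +0)
UW@3: {C} ∪ {T} = {C,T} (union, +1)
SUW@3: {A} ∪ {C,T} = {A,C,T} (union, +1)
EMSUWY@3: {T} ∩ {A,C,T} = {T} (intersection, +0)
per-site changes: [3, 4, 3, 3]; total = 13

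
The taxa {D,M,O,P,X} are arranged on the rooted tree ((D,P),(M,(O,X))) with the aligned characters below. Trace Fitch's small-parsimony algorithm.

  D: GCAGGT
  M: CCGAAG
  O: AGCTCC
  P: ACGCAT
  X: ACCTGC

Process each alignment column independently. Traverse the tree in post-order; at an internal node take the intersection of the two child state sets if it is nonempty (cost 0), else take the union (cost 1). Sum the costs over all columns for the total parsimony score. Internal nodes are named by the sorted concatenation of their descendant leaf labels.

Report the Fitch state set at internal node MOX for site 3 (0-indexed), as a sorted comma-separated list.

A,T

site 0, node DP: D={G} ∪ P={A} → {A,G} (+1)
site 0, node OX: O={A} ∩ X={A} → {A} (+0)
site 0, node MOX: M={C} ∪ OX={A} → {A,C} (+1)
site 0, node DMOPX: DP={A,G} ∩ MOX={A,C} → {A} (+0)
site 1, node DP: D={C} ∩ P={C} → {C} (+0)
site 1, node OX: O={G} ∪ X={C} → {C,G} (+1)
site 1, node MOX: M={C} ∩ OX={C,G} → {C} (+0)
site 1, node DMOPX: DP={C} ∩ MOX={C} → {C} (+0)
site 2, node DP: D={A} ∪ P={G} → {A,G} (+1)
site 2, node OX: O={C} ∩ X={C} → {C} (+0)
site 2, node MOX: M={G} ∪ OX={C} → {C,G} (+1)
site 2, node DMOPX: DP={A,G} ∩ MOX={C,G} → {G} (+0)
site 3, node DP: D={G} ∪ P={C} → {C,G} (+1)
site 3, node OX: O={T} ∩ X={T} → {T} (+0)
site 3, node MOX: M={A} ∪ OX={T} → {A,T} (+1)
site 3, node DMOPX: DP={C,G} ∪ MOX={A,T} → {A,C,G,T} (+1)
site 4, node DP: D={G} ∪ P={A} → {A,G} (+1)
site 4, node OX: O={C} ∪ X={G} → {C,G} (+1)
site 4, node MOX: M={A} ∪ OX={C,G} → {A,C,G} (+1)
site 4, node DMOPX: DP={A,G} ∩ MOX={A,C,G} → {A,G} (+0)
site 5, node DP: D={T} ∩ P={T} → {T} (+0)
site 5, node OX: O={C} ∩ X={C} → {C} (+0)
site 5, node MOX: M={G} ∪ OX={C} → {C,G} (+1)
site 5, node DMOPX: DP={T} ∪ MOX={C,G} → {C,G,T} (+1)
per-site changes: [2, 1, 2, 3, 3, 2]; total = 13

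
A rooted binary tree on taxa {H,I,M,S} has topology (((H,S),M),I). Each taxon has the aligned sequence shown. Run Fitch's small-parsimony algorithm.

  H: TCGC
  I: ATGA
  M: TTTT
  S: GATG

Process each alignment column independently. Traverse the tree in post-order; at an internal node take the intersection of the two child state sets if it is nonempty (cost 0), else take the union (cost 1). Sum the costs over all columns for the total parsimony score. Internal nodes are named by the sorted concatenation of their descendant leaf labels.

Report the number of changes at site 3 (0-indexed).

3

HS@0: {T} ∪ {G} = {G,T} (union, +1)
HMS@0: {G,T} ∩ {T} = {T} (intersection, +0)
HIMS@0: {T} ∪ {A} = {A,T} (union, +1)
HS@1: {C} ∪ {A} = {A,C} (union, +1)
HMS@1: {A,C} ∪ {T} = {A,C,T} (union, +1)
HIMS@1: {A,C,T} ∩ {T} = {T} (intersection, +0)
HS@2: {G} ∪ {T} = {G,T} (union, +1)
HMS@2: {G,T} ∩ {T} = {T} (intersection, +0)
HIMS@2: {T} ∪ {G} = {G,T} (union, +1)
HS@3: {C} ∪ {G} = {C,G} (union, +1)
HMS@3: {C,G} ∪ {T} = {C,G,T} (union, +1)
HIMS@3: {C,G,T} ∪ {A} = {A,C,G,T} (union, +1)
per-site changes: [2, 2, 2, 3]; total = 9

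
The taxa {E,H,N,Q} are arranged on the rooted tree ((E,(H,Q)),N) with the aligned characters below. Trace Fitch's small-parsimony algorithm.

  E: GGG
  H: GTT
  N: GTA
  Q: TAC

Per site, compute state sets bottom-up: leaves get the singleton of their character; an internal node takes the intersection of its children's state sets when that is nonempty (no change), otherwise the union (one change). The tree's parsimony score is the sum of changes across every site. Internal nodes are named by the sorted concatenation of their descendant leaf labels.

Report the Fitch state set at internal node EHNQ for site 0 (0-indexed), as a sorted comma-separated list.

G

HQ@0: {G} ∪ {T} = {G,T} (union, +1)
EHQ@0: {G} ∩ {G,T} = {G} (intersection, +0)
EHNQ@0: {G} ∩ {G} = {G} (intersection, +0)
HQ@1: {T} ∪ {A} = {A,T} (union, +1)
EHQ@1: {G} ∪ {A,T} = {A,G,T} (union, +1)
EHNQ@1: {A,G,T} ∩ {T} = {T} (intersection, +0)
HQ@2: {T} ∪ {C} = {C,T} (union, +1)
EHQ@2: {G} ∪ {C,T} = {C,G,T} (union, +1)
EHNQ@2: {C,G,T} ∪ {A} = {A,C,G,T} (union, +1)
per-site changes: [1, 2, 3]; total = 6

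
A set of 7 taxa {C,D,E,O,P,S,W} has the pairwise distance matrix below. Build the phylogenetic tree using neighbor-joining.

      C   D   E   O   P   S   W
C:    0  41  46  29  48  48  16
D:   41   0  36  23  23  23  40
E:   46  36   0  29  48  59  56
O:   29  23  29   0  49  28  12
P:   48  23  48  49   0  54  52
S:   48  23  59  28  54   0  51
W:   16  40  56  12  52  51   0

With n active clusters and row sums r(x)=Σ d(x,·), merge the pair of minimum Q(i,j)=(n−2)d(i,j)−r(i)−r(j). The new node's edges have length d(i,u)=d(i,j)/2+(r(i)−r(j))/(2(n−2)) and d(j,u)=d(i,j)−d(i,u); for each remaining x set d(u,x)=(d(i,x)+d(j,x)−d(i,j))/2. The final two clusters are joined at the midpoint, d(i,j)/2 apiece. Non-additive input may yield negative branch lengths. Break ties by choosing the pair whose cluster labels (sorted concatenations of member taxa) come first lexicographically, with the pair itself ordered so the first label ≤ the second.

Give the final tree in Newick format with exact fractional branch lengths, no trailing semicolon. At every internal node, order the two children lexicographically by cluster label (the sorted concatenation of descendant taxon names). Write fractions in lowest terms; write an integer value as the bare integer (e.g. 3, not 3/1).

iteration 1: select C,W (d=16, Q=-375); attach at lengths (81/10, 79/10); label the merged cluster CW
  updated: d(CW,D)=65/2, d(CW,E)=43, d(CW,O)=25/2, d(CW,P)=42, d(CW,S)=83/2
iteration 2: select CW,O (d=25/2, Q=-263); attach at lengths (10, 5/2); label the merged cluster COW
  updated: d(COW,D)=43/2, d(COW,E)=119/4, d(COW,P)=157/4, d(COW,S)=57/2
iteration 3: select COW,E (d=119/4, Q=-405/2); attach at lengths (71/12, 143/6); label the merged cluster CEOW
  updated: d(CEOW,D)=111/8, d(CEOW,P)=115/4, d(CEOW,S)=231/8
iteration 4: select CEOW,P (d=115/4, Q=-479/4); attach at lengths (93/16, 367/16); label the merged cluster CEOPW
  updated: d(CEOPW,D)=65/16, d(CEOPW,S)=433/16
iteration 5: select CEOPW,D (d=65/16, Q=-433/8); attach at lengths (65/16, 0); label the merged cluster CDEOPW
  updated: d(CDEOPW,S)=23
iteration 6: select CDEOPW,S (d=23); attach at lengths (23/2, 23/2); label the merged cluster CDEOPSW
final tree: ((((((C:81/10,W:79/10):10,O:5/2):71/12,E:143/6):93/16,P:367/16):65/16,D:0):23/2,S:23/2)
total length: 1825/16

((((((C:81/10,W:79/10):10,O:5/2):71/12,E:143/6):93/16,P:367/16):65/16,D:0):23/2,S:23/2)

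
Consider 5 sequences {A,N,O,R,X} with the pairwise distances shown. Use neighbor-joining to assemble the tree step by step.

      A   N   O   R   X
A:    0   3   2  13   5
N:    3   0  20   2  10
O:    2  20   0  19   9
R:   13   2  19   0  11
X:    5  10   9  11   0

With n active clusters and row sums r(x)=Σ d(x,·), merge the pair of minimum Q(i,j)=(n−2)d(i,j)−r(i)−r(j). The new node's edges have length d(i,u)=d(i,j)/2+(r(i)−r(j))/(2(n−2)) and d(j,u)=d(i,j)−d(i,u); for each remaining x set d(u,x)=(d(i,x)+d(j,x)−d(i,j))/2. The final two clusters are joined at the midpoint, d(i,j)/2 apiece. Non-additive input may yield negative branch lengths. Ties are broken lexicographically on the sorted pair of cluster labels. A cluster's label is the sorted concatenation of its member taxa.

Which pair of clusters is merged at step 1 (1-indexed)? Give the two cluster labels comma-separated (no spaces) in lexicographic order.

N,R

1. join N+R (d=2, Q=-74) ⇒ NR; edges |N|=-2/3, |R|=8/3
  updated: d(A,NR)=7, d(NR,O)=37/2, d(NR,X)=19/2
2. join A+O (d=2, Q=-79/2) ⇒ AO; edges |A|=-23/8, |O|=39/8
  updated: d(AO,NR)=47/4, d(AO,X)=6
3. join AO+NR (d=47/4, Q=-109/4) ⇒ ANOR; edges |AO|=33/8, |NR|=61/8
  updated: d(ANOR,X)=15/8
4. join ANOR+X (d=15/8) ⇒ ANORX; edges |ANOR|=15/16, |X|=15/16
final tree: (((A:-23/8,O:39/8):33/8,(N:-2/3,R:8/3):61/8):15/16,X:15/16)
total length: 141/8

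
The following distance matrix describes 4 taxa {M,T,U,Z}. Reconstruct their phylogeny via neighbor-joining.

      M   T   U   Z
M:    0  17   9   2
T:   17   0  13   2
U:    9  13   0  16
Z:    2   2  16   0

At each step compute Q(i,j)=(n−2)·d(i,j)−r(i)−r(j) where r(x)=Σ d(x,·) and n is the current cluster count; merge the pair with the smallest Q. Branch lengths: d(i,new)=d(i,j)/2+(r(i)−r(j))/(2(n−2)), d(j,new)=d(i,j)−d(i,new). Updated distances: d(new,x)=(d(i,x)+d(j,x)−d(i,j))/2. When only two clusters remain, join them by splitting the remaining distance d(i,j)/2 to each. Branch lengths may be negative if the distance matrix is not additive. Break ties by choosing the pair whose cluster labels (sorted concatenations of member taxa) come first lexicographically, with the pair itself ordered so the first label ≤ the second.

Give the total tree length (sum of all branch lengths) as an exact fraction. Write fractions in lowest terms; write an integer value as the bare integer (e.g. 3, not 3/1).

35/2

1. join M+U (d=9, Q=-48) ⇒ MU; edges |M|=2, |U|=7
  updated: d(MU,T)=21/2, d(MU,Z)=9/2
2. join MU+T (d=21/2, Q=-17) ⇒ MTU; edges |MU|=13/2, |T|=4
  updated: d(MTU,Z)=-2
3. join MTU+Z (d=-2) ⇒ MTUZ; edges |MTU|=-1, |Z|=-1
final tree: (((M:2,U:7):13/2,T:4):-1,Z:-1)
total length: 35/2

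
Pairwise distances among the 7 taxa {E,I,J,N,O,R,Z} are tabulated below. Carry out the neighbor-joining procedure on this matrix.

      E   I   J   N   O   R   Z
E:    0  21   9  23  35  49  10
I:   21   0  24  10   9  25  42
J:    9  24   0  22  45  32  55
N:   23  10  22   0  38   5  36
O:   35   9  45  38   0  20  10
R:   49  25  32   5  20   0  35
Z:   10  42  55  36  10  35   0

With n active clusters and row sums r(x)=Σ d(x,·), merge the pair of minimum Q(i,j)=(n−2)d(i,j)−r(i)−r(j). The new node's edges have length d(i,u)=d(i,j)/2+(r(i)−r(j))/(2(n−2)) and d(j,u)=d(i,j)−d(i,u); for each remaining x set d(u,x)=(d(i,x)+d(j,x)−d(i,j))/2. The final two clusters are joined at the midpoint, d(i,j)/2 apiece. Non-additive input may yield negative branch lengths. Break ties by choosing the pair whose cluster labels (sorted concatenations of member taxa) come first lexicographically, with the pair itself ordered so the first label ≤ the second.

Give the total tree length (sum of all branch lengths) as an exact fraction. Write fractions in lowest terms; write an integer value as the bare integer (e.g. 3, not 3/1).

step 1: merge (O,Z) at d=10, Q=-295; branch lengths O→19/10, Z→81/10; new cluster OZ
  updated: d(E,OZ)=35/2, d(I,OZ)=41/2, d(J,OZ)=45, d(N,OZ)=32, d(OZ,R)=45/2
step 2: merge (E,J) at d=9, Q=-431/2; branch lengths E→47/16, J→97/16; new cluster EJ
  updated: d(EJ,I)=18, d(EJ,N)=18, d(EJ,OZ)=107/4, d(EJ,R)=36
step 3: merge (N,R) at d=5, Q=-277/2; branch lengths N→-17/12, R→77/12; new cluster NR
  updated: d(EJ,NR)=49/2, d(I,NR)=15, d(NR,OZ)=99/4
step 4: merge (EJ,OZ) at d=107/4, Q=-351/4; branch lengths EJ→203/16, OZ→225/16; new cluster EJOZ
  updated: d(EJOZ,I)=47/8, d(EJOZ,NR)=45/4
step 5: merge (EJOZ,I) at d=47/8, Q=-257/8; branch lengths EJOZ→17/16, I→77/16; new cluster EIJOZ
  updated: d(EIJOZ,NR)=163/16
step 6: merge (EIJOZ,NR) at d=163/16; branch lengths EIJOZ→163/32, NR→163/32; new cluster EIJNORZ
final tree: ((((E:47/16,J:97/16):203/16,(O:19/10,Z:81/10):225/16):17/16,I:77/16):163/32,(N:-17/12,R:77/12):163/32)
total length: 1069/16

1069/16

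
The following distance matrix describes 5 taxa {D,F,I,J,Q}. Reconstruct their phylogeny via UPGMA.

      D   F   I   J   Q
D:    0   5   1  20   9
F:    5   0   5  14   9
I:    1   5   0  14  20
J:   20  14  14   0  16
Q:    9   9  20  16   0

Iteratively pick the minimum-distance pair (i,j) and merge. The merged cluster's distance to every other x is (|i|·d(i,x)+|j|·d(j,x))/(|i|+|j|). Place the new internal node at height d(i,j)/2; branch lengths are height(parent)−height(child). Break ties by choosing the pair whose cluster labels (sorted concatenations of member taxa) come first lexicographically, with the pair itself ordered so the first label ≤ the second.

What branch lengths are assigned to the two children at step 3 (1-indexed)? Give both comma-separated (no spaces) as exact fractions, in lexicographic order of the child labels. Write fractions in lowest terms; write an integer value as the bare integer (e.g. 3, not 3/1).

iteration 1: select D,I (d=1); attach at lengths (1/2, 1/2); label the merged cluster DI
  updated: d(DI,F)=5, d(DI,J)=17, d(DI,Q)=29/2
iteration 2: select DI,F (d=5); attach at lengths (2, 5/2); label the merged cluster DFI
  updated: d(DFI,J)=16, d(DFI,Q)=38/3
iteration 3: select DFI,Q (d=38/3); attach at lengths (23/6, 19/3); label the merged cluster DFIQ
  updated: d(DFIQ,J)=16
iteration 4: select DFIQ,J (d=16); attach at lengths (5/3, 8); label the merged cluster DFIJQ
final tree: ((((D:1/2,I:1/2):2,F:5/2):23/6,Q:19/3):5/3,J:8)
total length: 76/3

23/6,19/3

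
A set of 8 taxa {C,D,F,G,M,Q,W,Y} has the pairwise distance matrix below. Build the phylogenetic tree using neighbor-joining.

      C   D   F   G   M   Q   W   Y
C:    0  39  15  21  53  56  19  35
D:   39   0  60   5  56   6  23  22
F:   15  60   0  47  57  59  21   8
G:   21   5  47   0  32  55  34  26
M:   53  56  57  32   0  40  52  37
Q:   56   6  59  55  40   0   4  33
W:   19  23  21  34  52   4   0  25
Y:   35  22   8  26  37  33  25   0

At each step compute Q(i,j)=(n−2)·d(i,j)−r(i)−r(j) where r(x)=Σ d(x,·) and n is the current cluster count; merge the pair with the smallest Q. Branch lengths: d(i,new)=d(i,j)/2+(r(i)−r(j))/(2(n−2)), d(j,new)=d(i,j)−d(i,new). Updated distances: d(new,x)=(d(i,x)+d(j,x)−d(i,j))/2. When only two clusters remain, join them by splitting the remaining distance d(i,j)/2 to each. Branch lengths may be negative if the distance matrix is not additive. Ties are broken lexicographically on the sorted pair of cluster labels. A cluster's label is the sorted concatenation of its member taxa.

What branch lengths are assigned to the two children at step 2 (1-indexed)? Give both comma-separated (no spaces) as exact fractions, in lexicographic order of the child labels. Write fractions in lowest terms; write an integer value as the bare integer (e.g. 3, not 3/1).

89/10,-9/10

iteration 1: select D,Q (d=6, Q=-428); attach at lengths (-1/2, 13/2); label the merged cluster DQ
  updated: d(C,DQ)=89/2, d(DQ,F)=113/2, d(DQ,G)=27, d(DQ,M)=45, d(DQ,W)=21/2, d(DQ,Y)=49/2
iteration 2: select F,Y (d=8, Q=-320); attach at lengths (89/10, -9/10); label the merged cluster FY
  updated: d(C,FY)=21, d(DQ,FY)=73/2, d(FY,G)=65/2, d(FY,M)=43, d(FY,W)=19
iteration 3: select DQ,W (d=21/2, Q=-256); attach at lengths (71/8, 13/8); label the merged cluster DQW
  updated: d(C,DQW)=53/2, d(DQW,FY)=45/2, d(DQW,G)=101/4, d(DQW,M)=173/4
iteration 4: select G,M (d=32, Q=-186); attach at lengths (71/12, 313/12); label the merged cluster GM
  updated: d(C,GM)=21, d(DQW,GM)=73/4, d(FY,GM)=87/4
iteration 5: select C,FY (d=21, Q=-367/4); attach at lengths (181/16, 155/16); label the merged cluster CFY
  updated: d(CFY,DQW)=14, d(CFY,GM)=87/8
iteration 6: select CFY,DQW (d=14, Q=-345/8); attach at lengths (53/16, 171/16); label the merged cluster CDFQWY
  updated: d(CDFQWY,GM)=121/16
iteration 7: select CDFQWY,GM (d=121/16); attach at lengths (121/32, 121/32); label the merged cluster CDFGMQWY
final tree: (((C:181/16,(F:89/10,Y:-9/10):155/16):53/16,((D:-1/2,Q:13/2):71/8,W:13/8):171/16):121/32,(G:71/12,M:313/12):121/32)
total length: 1585/16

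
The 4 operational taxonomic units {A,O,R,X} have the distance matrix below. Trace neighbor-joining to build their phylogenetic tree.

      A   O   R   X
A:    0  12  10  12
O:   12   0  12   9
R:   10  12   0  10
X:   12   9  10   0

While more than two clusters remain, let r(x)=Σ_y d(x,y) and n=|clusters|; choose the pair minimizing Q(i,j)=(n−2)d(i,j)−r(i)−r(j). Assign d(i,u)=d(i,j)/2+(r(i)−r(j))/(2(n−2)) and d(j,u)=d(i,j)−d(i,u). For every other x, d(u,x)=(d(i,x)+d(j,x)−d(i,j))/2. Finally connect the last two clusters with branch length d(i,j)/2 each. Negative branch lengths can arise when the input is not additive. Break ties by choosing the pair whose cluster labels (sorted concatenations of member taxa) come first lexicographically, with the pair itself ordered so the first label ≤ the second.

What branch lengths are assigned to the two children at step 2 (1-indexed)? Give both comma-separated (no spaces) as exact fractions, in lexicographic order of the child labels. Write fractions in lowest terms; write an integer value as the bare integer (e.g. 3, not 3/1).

step 1: merge (A,R) at d=10, Q=-46; branch lengths A→11/2, R→9/2; new cluster AR
  updated: d(AR,O)=7, d(AR,X)=6
step 2: merge (AR,O) at d=7, Q=-22; branch lengths AR→2, O→5; new cluster AOR
  updated: d(AOR,X)=4
step 3: merge (AOR,X) at d=4; branch lengths AOR→2, X→2; new cluster AORX
final tree: (((A:11/2,R:9/2):2,O:5):2,X:2)
total length: 21

2,5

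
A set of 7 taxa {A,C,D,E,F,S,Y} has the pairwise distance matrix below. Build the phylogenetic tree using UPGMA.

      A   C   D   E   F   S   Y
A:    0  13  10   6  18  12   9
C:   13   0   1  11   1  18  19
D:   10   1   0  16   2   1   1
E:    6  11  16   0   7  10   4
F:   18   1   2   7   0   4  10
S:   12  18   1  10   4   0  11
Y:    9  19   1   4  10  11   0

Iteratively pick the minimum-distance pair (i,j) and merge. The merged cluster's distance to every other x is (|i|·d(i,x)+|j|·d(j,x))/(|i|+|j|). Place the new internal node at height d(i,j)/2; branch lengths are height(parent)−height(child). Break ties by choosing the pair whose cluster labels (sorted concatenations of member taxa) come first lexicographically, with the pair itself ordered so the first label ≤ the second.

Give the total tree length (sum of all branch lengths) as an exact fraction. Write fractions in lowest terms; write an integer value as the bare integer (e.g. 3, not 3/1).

67/3

iteration 1: select C,D (d=1); attach at lengths (1/2, 1/2); label the merged cluster CD
  updated: d(A,CD)=23/2, d(CD,E)=27/2, d(CD,F)=3/2, d(CD,S)=19/2, d(CD,Y)=10
iteration 2: select CD,F (d=3/2); attach at lengths (1/4, 3/4); label the merged cluster CDF
  updated: d(A,CDF)=41/3, d(CDF,E)=34/3, d(CDF,S)=23/3, d(CDF,Y)=10
iteration 3: select E,Y (d=4); attach at lengths (2, 2); label the merged cluster EY
  updated: d(A,EY)=15/2, d(CDF,EY)=32/3, d(EY,S)=21/2
iteration 4: select A,EY (d=15/2); attach at lengths (15/4, 7/4); label the merged cluster AEY
  updated: d(AEY,CDF)=35/3, d(AEY,S)=11
iteration 5: select CDF,S (d=23/3); attach at lengths (37/12, 23/6); label the merged cluster CDFS
  updated: d(AEY,CDFS)=23/2
iteration 6: select AEY,CDFS (d=23/2); attach at lengths (2, 23/12); label the merged cluster ACDEFSY
final tree: ((A:15/4,(E:2,Y:2):7/4):2,(((C:1/2,D:1/2):1/4,F:3/4):37/12,S:23/6):23/12)
total length: 67/3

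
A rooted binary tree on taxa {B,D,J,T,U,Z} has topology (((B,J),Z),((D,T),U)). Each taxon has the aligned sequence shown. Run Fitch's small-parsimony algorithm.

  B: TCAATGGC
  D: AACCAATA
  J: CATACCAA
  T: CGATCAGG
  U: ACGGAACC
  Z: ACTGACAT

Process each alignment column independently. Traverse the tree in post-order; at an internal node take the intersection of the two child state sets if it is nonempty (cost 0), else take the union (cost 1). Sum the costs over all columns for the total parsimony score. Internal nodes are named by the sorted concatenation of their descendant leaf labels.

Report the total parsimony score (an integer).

26

site 0, node BJ: B={T} ∪ J={C} → {C,T} (+1)
site 0, node BJZ: BJ={C,T} ∪ Z={A} → {A,C,T} (+1)
site 0, node DT: D={A} ∪ T={C} → {A,C} (+1)
site 0, node DTU: DT={A,C} ∩ U={A} → {A} (+0)
site 0, node BDJTUZ: BJZ={A,C,T} ∩ DTU={A} → {A} (+0)
site 1, node BJ: B={C} ∪ J={A} → {A,C} (+1)
site 1, node BJZ: BJ={A,C} ∩ Z={C} → {C} (+0)
site 1, node DT: D={A} ∪ T={G} → {A,G} (+1)
site 1, node DTU: DT={A,G} ∪ U={C} → {A,C,G} (+1)
site 1, node BDJTUZ: BJZ={C} ∩ DTU={A,C,G} → {C} (+0)
site 2, node BJ: B={A} ∪ J={T} → {A,T} (+1)
site 2, node BJZ: BJ={A,T} ∩ Z={T} → {T} (+0)
site 2, node DT: D={C} ∪ T={A} → {A,C} (+1)
site 2, node DTU: DT={A,C} ∪ U={G} → {A,C,G} (+1)
site 2, node BDJTUZ: BJZ={T} ∪ DTU={A,C,G} → {A,C,G,T} (+1)
site 3, node BJ: B={A} ∩ J={A} → {A} (+0)
site 3, node BJZ: BJ={A} ∪ Z={G} → {A,G} (+1)
site 3, node DT: D={C} ∪ T={T} → {C,T} (+1)
site 3, node DTU: DT={C,T} ∪ U={G} → {C,G,T} (+1)
site 3, node BDJTUZ: BJZ={A,G} ∩ DTU={C,G,T} → {G} (+0)
site 4, node BJ: B={T} ∪ J={C} → {C,T} (+1)
site 4, node BJZ: BJ={C,T} ∪ Z={A} → {A,C,T} (+1)
site 4, node DT: D={A} ∪ T={C} → {A,C} (+1)
site 4, node DTU: DT={A,C} ∩ U={A} → {A} (+0)
site 4, node BDJTUZ: BJZ={A,C,T} ∩ DTU={A} → {A} (+0)
site 5, node BJ: B={G} ∪ J={C} → {C,G} (+1)
site 5, node BJZ: BJ={C,G} ∩ Z={C} → {C} (+0)
site 5, node DT: D={A} ∩ T={A} → {A} (+0)
site 5, node DTU: DT={A} ∩ U={A} → {A} (+0)
site 5, node BDJTUZ: BJZ={C} ∪ DTU={A} → {A,C} (+1)
site 6, node BJ: B={G} ∪ J={A} → {A,G} (+1)
site 6, node BJZ: BJ={A,G} ∩ Z={A} → {A} (+0)
site 6, node DT: D={T} ∪ T={G} → {G,T} (+1)
site 6, node DTU: DT={G,T} ∪ U={C} → {C,G,T} (+1)
site 6, node BDJTUZ: BJZ={A} ∪ DTU={C,G,T} → {A,C,G,T} (+1)
site 7, node BJ: B={C} ∪ J={A} → {A,C} (+1)
site 7, node BJZ: BJ={A,C} ∪ Z={T} → {A,C,T} (+1)
site 7, node DT: D={A} ∪ T={G} → {A,G} (+1)
site 7, node DTU: DT={A,G} ∪ U={C} → {A,C,G} (+1)
site 7, node BDJTUZ: BJZ={A,C,T} ∩ DTU={A,C,G} → {A,C} (+0)
per-site changes: [3, 3, 4, 3, 3, 2, 4, 4]; total = 26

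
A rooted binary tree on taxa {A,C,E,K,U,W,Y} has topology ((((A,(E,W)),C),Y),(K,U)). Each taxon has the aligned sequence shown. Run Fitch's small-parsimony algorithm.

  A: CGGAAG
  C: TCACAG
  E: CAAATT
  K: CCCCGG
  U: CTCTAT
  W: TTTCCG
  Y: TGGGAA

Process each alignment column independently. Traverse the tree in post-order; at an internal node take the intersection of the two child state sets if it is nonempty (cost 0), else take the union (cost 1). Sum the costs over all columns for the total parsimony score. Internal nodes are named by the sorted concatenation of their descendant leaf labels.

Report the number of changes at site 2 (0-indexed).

EW@0: {C} ∪ {T} = {C,T} (union, +1)
AEW@0: {C} ∩ {C,T} = {C} (intersection, +0)
ACEW@0: {C} ∪ {T} = {C,T} (union, +1)
ACEWY@0: {C,T} ∩ {T} = {T} (intersection, +0)
KU@0: {C} ∩ {C} = {C} (intersection, +0)
ACEKUWY@0: {T} ∪ {C} = {C,T} (union, +1)
EW@1: {A} ∪ {T} = {A,T} (union, +1)
AEW@1: {G} ∪ {A,T} = {A,G,T} (union, +1)
ACEW@1: {A,G,T} ∪ {C} = {A,C,G,T} (union, +1)
ACEWY@1: {A,C,G,T} ∩ {G} = {G} (intersection, +0)
KU@1: {C} ∪ {T} = {C,T} (union, +1)
ACEKUWY@1: {G} ∪ {C,T} = {C,G,T} (union, +1)
EW@2: {A} ∪ {T} = {A,T} (union, +1)
AEW@2: {G} ∪ {A,T} = {A,G,T} (union, +1)
ACEW@2: {A,G,T} ∩ {A} = {A} (intersection, +0)
ACEWY@2: {A} ∪ {G} = {A,G} (union, +1)
KU@2: {C} ∩ {C} = {C} (intersection, +0)
ACEKUWY@2: {A,G} ∪ {C} = {A,C,G} (union, +1)
EW@3: {A} ∪ {C} = {A,C} (union, +1)
AEW@3: {A} ∩ {A,C} = {A} (intersection, +0)
ACEW@3: {A} ∪ {C} = {A,C} (union, +1)
ACEWY@3: {A,C} ∪ {G} = {A,C,G} (union, +1)
KU@3: {C} ∪ {T} = {C,T} (union, +1)
ACEKUWY@3: {A,C,G} ∩ {C,T} = {C} (intersection, +0)
EW@4: {T} ∪ {C} = {C,T} (union, +1)
AEW@4: {A} ∪ {C,T} = {A,C,T} (union, +1)
ACEW@4: {A,C,T} ∩ {A} = {A} (intersection, +0)
ACEWY@4: {A} ∩ {A} = {A} (intersection, +0)
KU@4: {G} ∪ {A} = {A,G} (union, +1)
ACEKUWY@4: {A} ∩ {A,G} = {A} (intersection, +0)
EW@5: {T} ∪ {G} = {G,T} (union, +1)
AEW@5: {G} ∩ {G,T} = {G} (intersection, +0)
ACEW@5: {G} ∩ {G} = {G} (intersection, +0)
ACEWY@5: {G} ∪ {A} = {A,G} (union, +1)
KU@5: {G} ∪ {T} = {G,T} (union, +1)
ACEKUWY@5: {A,G} ∩ {G,T} = {G} (intersection, +0)
per-site changes: [3, 5, 4, 4, 3, 3]; total = 22

4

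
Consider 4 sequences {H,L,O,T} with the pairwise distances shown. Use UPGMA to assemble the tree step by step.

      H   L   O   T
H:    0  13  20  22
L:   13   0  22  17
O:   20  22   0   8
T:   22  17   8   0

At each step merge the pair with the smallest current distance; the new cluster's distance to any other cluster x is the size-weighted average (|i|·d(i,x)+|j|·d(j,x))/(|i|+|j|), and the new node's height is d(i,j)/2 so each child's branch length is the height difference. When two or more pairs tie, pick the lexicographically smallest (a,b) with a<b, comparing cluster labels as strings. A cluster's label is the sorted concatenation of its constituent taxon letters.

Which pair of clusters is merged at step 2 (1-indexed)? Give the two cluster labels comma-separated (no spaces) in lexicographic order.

iteration 1: select O,T (d=8); attach at lengths (4, 4); label the merged cluster OT
  updated: d(H,OT)=21, d(L,OT)=39/2
iteration 2: select H,L (d=13); attach at lengths (13/2, 13/2); label the merged cluster HL
  updated: d(HL,OT)=81/4
iteration 3: select HL,OT (d=81/4); attach at lengths (29/8, 49/8); label the merged cluster HLOT
final tree: ((H:13/2,L:13/2):29/8,(O:4,T:4):49/8)
total length: 123/4

H,L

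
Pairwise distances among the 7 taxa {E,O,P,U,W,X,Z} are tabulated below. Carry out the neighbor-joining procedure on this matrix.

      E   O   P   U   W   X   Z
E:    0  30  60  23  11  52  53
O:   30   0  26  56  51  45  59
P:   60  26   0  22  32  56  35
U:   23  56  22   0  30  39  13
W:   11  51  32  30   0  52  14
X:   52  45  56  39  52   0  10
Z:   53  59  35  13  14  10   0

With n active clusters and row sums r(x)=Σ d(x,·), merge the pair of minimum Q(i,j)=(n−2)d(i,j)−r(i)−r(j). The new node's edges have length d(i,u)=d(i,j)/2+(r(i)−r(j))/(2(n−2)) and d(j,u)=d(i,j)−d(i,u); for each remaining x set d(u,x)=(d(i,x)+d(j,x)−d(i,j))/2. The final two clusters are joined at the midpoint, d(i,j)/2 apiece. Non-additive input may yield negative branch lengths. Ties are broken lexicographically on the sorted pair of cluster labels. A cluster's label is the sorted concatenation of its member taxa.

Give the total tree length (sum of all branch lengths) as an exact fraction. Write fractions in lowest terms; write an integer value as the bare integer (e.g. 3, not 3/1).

iteration 1: select X,Z (d=10, Q=-388); attach at lengths (12, -2); label the merged cluster XZ
  updated: d(E,XZ)=95/2, d(O,XZ)=47, d(P,XZ)=81/2, d(U,XZ)=21, d(W,XZ)=28
iteration 2: select O,P (d=26, Q=-573/2); attach at lengths (267/16, 149/16); label the merged cluster OP
  updated: d(E,OP)=32, d(OP,U)=26, d(OP,W)=57/2, d(OP,XZ)=123/4
iteration 3: select E,W (d=11, Q=-178); attach at lengths (49/6, 17/6); label the merged cluster EW
  updated: d(EW,OP)=99/4, d(EW,U)=21, d(EW,XZ)=129/4
iteration 4: select EW,OP (d=99/4, Q=-110); attach at lengths (23/2, 53/4); label the merged cluster EOPW
  updated: d(EOPW,U)=89/8, d(EOPW,XZ)=153/8
iteration 5: select EOPW,U (d=89/8, Q=-205/4); attach at lengths (37/8, 13/2); label the merged cluster EOPUW
  updated: d(EOPUW,XZ)=29/2
iteration 6: select EOPUW,XZ (d=29/2); attach at lengths (29/4, 29/4); label the merged cluster EOPUWXZ
final tree: ((((E:49/6,W:17/6):23/2,(O:267/16,P:149/16):53/4):37/8,U:13/2):29/4,(X:12,Z:-2):29/4)
total length: 779/8

779/8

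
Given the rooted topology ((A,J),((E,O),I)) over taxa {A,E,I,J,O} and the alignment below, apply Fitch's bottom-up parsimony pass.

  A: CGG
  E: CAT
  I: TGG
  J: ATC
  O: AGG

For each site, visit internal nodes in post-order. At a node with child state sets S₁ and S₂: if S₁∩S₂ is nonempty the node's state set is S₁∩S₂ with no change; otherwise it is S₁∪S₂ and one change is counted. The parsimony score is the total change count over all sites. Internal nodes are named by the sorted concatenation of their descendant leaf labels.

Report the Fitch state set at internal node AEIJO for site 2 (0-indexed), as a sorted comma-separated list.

site 0, node AJ: A={C} ∪ J={A} → {A,C} (+1)
site 0, node EO: E={C} ∪ O={A} → {A,C} (+1)
site 0, node EIO: EO={A,C} ∪ I={T} → {A,C,T} (+1)
site 0, node AEIJO: AJ={A,C} ∩ EIO={A,C,T} → {A,C} (+0)
site 1, node AJ: A={G} ∪ J={T} → {G,T} (+1)
site 1, node EO: E={A} ∪ O={G} → {A,G} (+1)
site 1, node EIO: EO={A,G} ∩ I={G} → {G} (+0)
site 1, node AEIJO: AJ={G,T} ∩ EIO={G} → {G} (+0)
site 2, node AJ: A={G} ∪ J={C} → {C,G} (+1)
site 2, node EO: E={T} ∪ O={G} → {G,T} (+1)
site 2, node EIO: EO={G,T} ∩ I={G} → {G} (+0)
site 2, node AEIJO: AJ={C,G} ∩ EIO={G} → {G} (+0)
per-site changes: [3, 2, 2]; total = 7

G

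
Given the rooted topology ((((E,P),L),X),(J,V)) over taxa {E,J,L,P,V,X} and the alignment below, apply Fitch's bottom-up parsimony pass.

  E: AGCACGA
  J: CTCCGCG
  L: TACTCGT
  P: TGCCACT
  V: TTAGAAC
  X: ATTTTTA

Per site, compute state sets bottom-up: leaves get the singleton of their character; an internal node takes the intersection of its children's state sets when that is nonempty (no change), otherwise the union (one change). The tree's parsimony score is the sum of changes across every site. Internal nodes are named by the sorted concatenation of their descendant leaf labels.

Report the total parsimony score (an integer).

EP@0: {A} ∪ {T} = {A,T} (union, +1)
ELP@0: {A,T} ∩ {T} = {T} (intersection, +0)
ELPX@0: {T} ∪ {A} = {A,T} (union, +1)
JV@0: {C} ∪ {T} = {C,T} (union, +1)
EJLPVX@0: {A,T} ∩ {C,T} = {T} (intersection, +0)
EP@1: {G} ∩ {G} = {G} (intersection, +0)
ELP@1: {G} ∪ {A} = {A,G} (union, +1)
ELPX@1: {A,G} ∪ {T} = {A,G,T} (union, +1)
JV@1: {T} ∩ {T} = {T} (intersection, +0)
EJLPVX@1: {A,G,T} ∩ {T} = {T} (intersection, +0)
EP@2: {C} ∩ {C} = {C} (intersection, +0)
ELP@2: {C} ∩ {C} = {C} (intersection, +0)
ELPX@2: {C} ∪ {T} = {C,T} (union, +1)
JV@2: {C} ∪ {A} = {A,C} (union, +1)
EJLPVX@2: {C,T} ∩ {A,C} = {C} (intersection, +0)
EP@3: {A} ∪ {C} = {A,C} (union, +1)
ELP@3: {A,C} ∪ {T} = {A,C,T} (union, +1)
ELPX@3: {A,C,T} ∩ {T} = {T} (intersection, +0)
JV@3: {C} ∪ {G} = {C,G} (union, +1)
EJLPVX@3: {T} ∪ {C,G} = {C,G,T} (union, +1)
EP@4: {C} ∪ {A} = {A,C} (union, +1)
ELP@4: {A,C} ∩ {C} = {C} (intersection, +0)
ELPX@4: {C} ∪ {T} = {C,T} (union, +1)
JV@4: {G} ∪ {A} = {A,G} (union, +1)
EJLPVX@4: {C,T} ∪ {A,G} = {A,C,G,T} (union, +1)
EP@5: {G} ∪ {C} = {C,G} (union, +1)
ELP@5: {C,G} ∩ {G} = {G} (intersection, +0)
ELPX@5: {G} ∪ {T} = {G,T} (union, +1)
JV@5: {C} ∪ {A} = {A,C} (union, +1)
EJLPVX@5: {G,T} ∪ {A,C} = {A,C,G,T} (union, +1)
EP@6: {A} ∪ {T} = {A,T} (union, +1)
ELP@6: {A,T} ∩ {T} = {T} (intersection, +0)
ELPX@6: {T} ∪ {A} = {A,T} (union, +1)
JV@6: {G} ∪ {C} = {C,G} (union, +1)
EJLPVX@6: {A,T} ∪ {C,G} = {A,C,G,T} (union, +1)
per-site changes: [3, 2, 2, 4, 4, 4, 4]; total = 23

23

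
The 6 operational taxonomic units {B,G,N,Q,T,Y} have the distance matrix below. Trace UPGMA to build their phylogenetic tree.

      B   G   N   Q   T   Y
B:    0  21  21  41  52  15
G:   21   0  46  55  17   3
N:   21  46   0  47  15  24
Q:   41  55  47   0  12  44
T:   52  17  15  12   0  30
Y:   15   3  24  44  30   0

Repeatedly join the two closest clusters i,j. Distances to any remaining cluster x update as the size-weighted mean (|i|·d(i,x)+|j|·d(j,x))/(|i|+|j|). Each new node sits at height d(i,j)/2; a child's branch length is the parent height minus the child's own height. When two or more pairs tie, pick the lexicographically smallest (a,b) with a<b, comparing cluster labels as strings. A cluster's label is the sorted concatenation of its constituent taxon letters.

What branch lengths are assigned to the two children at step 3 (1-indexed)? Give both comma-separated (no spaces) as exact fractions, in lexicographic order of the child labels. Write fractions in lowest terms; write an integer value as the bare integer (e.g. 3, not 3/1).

9,15/2

step 1: merge (G,Y) at d=3; branch lengths G→3/2, Y→3/2; new cluster GY
  updated: d(B,GY)=18, d(GY,N)=35, d(GY,Q)=99/2, d(GY,T)=47/2
step 2: merge (Q,T) at d=12; branch lengths Q→6, T→6; new cluster QT
  updated: d(B,QT)=93/2, d(GY,QT)=73/2, d(N,QT)=31
step 3: merge (B,GY) at d=18; branch lengths B→9, GY→15/2; new cluster BGY
  updated: d(BGY,N)=91/3, d(BGY,QT)=239/6
step 4: merge (BGY,N) at d=91/3; branch lengths BGY→37/6, N→91/6; new cluster BGNY
  updated: d(BGNY,QT)=301/8
step 5: merge (BGNY,QT) at d=301/8; branch lengths BGNY→175/48, QT→205/16; new cluster BGNQTY
final tree: (((B:9,(G:3/2,Y:3/2):15/2):37/6,N:91/6):175/48,(Q:6,T:6):205/16)
total length: 1663/24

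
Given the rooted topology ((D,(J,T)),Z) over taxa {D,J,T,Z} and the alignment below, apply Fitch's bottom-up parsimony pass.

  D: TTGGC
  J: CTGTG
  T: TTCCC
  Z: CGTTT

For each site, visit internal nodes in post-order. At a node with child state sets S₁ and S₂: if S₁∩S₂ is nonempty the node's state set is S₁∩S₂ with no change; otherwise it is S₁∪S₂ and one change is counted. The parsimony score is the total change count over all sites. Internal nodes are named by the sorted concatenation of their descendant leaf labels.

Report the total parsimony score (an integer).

9

JT@0: {C} ∪ {T} = {C,T} (union, +1)
DJT@0: {T} ∩ {C,T} = {T} (intersection, +0)
DJTZ@0: {T} ∪ {C} = {C,T} (union, +1)
JT@1: {T} ∩ {T} = {T} (intersection, +0)
DJT@1: {T} ∩ {T} = {T} (intersection, +0)
DJTZ@1: {T} ∪ {G} = {G,T} (union, +1)
JT@2: {G} ∪ {C} = {C,G} (union, +1)
DJT@2: {G} ∩ {C,G} = {G} (intersection, +0)
DJTZ@2: {G} ∪ {T} = {G,T} (union, +1)
JT@3: {T} ∪ {C} = {C,T} (union, +1)
DJT@3: {G} ∪ {C,T} = {C,G,T} (union, +1)
DJTZ@3: {C,G,T} ∩ {T} = {T} (intersection, +0)
JT@4: {G} ∪ {C} = {C,G} (union, +1)
DJT@4: {C} ∩ {C,G} = {C} (intersection, +0)
DJTZ@4: {C} ∪ {T} = {C,T} (union, +1)
per-site changes: [2, 1, 2, 2, 2]; total = 9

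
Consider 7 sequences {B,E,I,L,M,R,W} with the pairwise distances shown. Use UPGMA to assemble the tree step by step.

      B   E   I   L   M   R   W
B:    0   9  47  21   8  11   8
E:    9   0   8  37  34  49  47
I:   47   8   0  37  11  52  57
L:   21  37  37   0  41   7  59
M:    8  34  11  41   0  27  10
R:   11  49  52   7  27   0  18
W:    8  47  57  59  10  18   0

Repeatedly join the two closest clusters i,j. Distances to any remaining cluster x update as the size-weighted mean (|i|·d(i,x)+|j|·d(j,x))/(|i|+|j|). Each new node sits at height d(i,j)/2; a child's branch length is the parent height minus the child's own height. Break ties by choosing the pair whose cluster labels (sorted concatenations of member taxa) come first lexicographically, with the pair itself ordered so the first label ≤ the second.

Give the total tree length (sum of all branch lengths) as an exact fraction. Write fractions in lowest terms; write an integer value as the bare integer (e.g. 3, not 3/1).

275/4

1. join L+R (d=7) ⇒ LR; edges |L|=7/2, |R|=7/2
  updated: d(B,LR)=16, d(E,LR)=43, d(I,LR)=89/2, d(LR,M)=34, d(LR,W)=77/2
2. join B+M (d=8) ⇒ BM; edges |B|=4, |M|=4
  updated: d(BM,E)=43/2, d(BM,I)=29, d(BM,LR)=25, d(BM,W)=9
3. join E+I (d=8) ⇒ EI; edges |E|=4, |I|=4
  updated: d(BM,EI)=101/4, d(EI,LR)=175/4, d(EI,W)=52
4. join BM+W (d=9) ⇒ BMW; edges |BM|=1/2, |W|=9/2
  updated: d(BMW,EI)=205/6, d(BMW,LR)=59/2
5. join BMW+LR (d=59/2) ⇒ BLMRW; edges |BMW|=41/4, |LR|=45/4
  updated: d(BLMRW,EI)=38
6. join BLMRW+EI (d=38) ⇒ BEILMRW; edges |BLMRW|=17/4, |EI|=15
final tree: ((((B:4,M:4):1/2,W:9/2):41/4,(L:7/2,R:7/2):45/4):17/4,(E:4,I:4):15)
total length: 275/4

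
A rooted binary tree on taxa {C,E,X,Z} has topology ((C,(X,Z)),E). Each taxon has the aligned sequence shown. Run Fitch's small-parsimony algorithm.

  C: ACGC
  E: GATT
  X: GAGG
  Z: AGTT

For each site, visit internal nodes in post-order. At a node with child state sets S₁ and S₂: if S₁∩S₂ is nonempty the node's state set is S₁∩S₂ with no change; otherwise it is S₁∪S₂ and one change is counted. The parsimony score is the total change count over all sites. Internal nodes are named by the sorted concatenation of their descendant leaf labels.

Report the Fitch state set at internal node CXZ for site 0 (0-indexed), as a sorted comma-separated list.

site 0, node XZ: X={G} ∪ Z={A} → {A,G} (+1)
site 0, node CXZ: C={A} ∩ XZ={A,G} → {A} (+0)
site 0, node CEXZ: CXZ={A} ∪ E={G} → {A,G} (+1)
site 1, node XZ: X={A} ∪ Z={G} → {A,G} (+1)
site 1, node CXZ: C={C} ∪ XZ={A,G} → {A,C,G} (+1)
site 1, node CEXZ: CXZ={A,C,G} ∩ E={A} → {A} (+0)
site 2, node XZ: X={G} ∪ Z={T} → {G,T} (+1)
site 2, node CXZ: C={G} ∩ XZ={G,T} → {G} (+0)
site 2, node CEXZ: CXZ={G} ∪ E={T} → {G,T} (+1)
site 3, node XZ: X={G} ∪ Z={T} → {G,T} (+1)
site 3, node CXZ: C={C} ∪ XZ={G,T} → {C,G,T} (+1)
site 3, node CEXZ: CXZ={C,G,T} ∩ E={T} → {T} (+0)
per-site changes: [2, 2, 2, 2]; total = 8

A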